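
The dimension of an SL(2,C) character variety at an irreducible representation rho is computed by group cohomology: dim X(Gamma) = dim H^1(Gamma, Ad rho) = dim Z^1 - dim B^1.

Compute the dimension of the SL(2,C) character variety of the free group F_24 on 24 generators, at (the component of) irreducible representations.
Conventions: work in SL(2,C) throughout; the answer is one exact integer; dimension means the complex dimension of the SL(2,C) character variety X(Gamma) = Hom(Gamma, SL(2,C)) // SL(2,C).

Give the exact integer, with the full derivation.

69

The free group F_24: 24 generators, no relators.
So Z^1 = (sl_2)^24 in full: dim Z^1 = 72.
dim B^1 = 3: the coboundary map is injective because an irreducible image has centralizer 0 in sl_2.
dim X = dim H^1 = dim Z^1 - dim B^1 = 72 - 3 = 69.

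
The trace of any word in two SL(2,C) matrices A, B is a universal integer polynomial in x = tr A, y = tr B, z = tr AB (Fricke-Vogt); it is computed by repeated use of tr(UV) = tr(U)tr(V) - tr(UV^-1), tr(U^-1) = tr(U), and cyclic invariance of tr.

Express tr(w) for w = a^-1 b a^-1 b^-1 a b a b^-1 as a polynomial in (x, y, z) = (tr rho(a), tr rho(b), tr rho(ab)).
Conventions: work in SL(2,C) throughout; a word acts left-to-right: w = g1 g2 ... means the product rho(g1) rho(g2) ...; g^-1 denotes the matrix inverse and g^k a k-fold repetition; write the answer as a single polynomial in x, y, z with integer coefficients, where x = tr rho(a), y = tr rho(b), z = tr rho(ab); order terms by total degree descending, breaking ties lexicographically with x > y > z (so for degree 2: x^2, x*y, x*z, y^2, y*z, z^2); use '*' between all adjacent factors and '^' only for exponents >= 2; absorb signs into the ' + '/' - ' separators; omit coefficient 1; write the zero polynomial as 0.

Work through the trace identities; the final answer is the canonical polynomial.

x^2*y^2*z^2 - x^3*y*z - 2*x*y^3*z - 2*x*y*z^3 + x^2*y^2 + x^2*z^2 + y^4 + 2*y^2*z^2 + z^4 + 4*x*y*z - 4*y^2 - 4*z^2 + 2

apply: tr(a b a) = tr(a) tr(b a) - tr(b)  (reduce the a square) = x*z - y
use: tr(a b a^2) = tr(a) tr(a b a) - tr(a b)  (reduce the a square) = x^2*z - x*y - z
use: tr(b a b a) = tr(a b) tr(a b) - tr(1)  (split on a) = z^2 - 2
apply: tr(b a b) = tr(b) tr(a b) - tr(a)  (reduce the b square) = y*z - x
apply: tr(a b a^2 b) = tr(a) tr(b a b a) - tr(b a b)  (reduce the a square) = x*z^2 - y*z - x
tr(a b^-1 a b a) = tr(a b a^2) tr(b) - tr(a b a^2 b)  (eliminate b^-1) = x^2*y*z - x*y^2 - x*z^2 + x
tr(b^2) = tr(b) tr(b) - tr(1)  (reduce the b square) = y^2 - 2
tr(b a^2 b) = tr(a) tr(b^2 a) - tr(b^2)  (reduce the a square) = x*y*z - x^2 - y^2 + 2
tr(a b a^2 b a) = tr(a) tr(b a^2 b a) - tr(b a^2 b)  (reduce the a square) = x^2*z^2 - 2*x*y*z + y^2 - 2
apply: tr(b a b a b a) = tr(b a) tr(b a b a) - tr(b^-1 a^-1)  (split on b) = z^3 - 3*z
apply: tr(b a b a b) = tr(b) tr(a b a b) - tr(a b a)  (reduce the b square) = y*z^2 - x*z - y
tr(a b a^2 b a b) = tr(a) tr(b a b a b a) - tr(b a b a b)  (reduce the a square) = x*z^3 - y*z^2 - 2*x*z + y
tr(a b a b^-1 a b a) = tr(a b a^2 b a) tr(b) - tr(a b a^2 b a b)  (eliminate b^-1) = x^2*y*z^2 - 2*x*y^2*z - x*z^3 + y^3 + y*z^2 + 2*x*z - 3*y
use: tr(a b a b a b a b) = tr(b a b a b a) tr(b a) - tr(a b a b)  (split on b) = z^4 - 4*z^2 + 2
apply: tr(a b a b^-1 a b a b) = tr(a b a b a b a) tr(b) - tr(a b a b a b a b)  (eliminate b^-1) = x*y*z^3 - y^2*z^2 - z^4 - 2*x*y*z + y^2 + 4*z^2 - 2
use: tr(b a b^-1 a b a b^-1 a) = tr(a b a b^-1 a b a) tr(b) - tr(a b a b^-1 a b a b)  (eliminate b^-1) = x^2*y^2*z^2 - 2*x*y^3*z - 2*x*y*z^3 + y^4 + 2*y^2*z^2 + z^4 + 4*x*y*z - 4*y^2 - 4*z^2 + 2
apply: tr(b^-1 a b a b^-1 a^-1 b a) = tr(b a b^-1 a b a b^-1) tr(a) - tr(b a b^-1 a b a b^-1 a)  (eliminate a^-1) = -x^2*y^2*z^2 + x^3*y*z + 2*x*y^3*z + 2*x*y*z^3 - x^2*y^2 - x^2*z^2 - y^4 - 2*y^2*z^2 - z^4 - 4*x*y*z + x^2 + 4*y^2 + 4*z^2 - 2
tr(a^-1 b a^-1 b^-1 a b a b^-1) = tr(b^-1 a b a b^-1 a^-1 b) tr(a) - tr(b^-1 a b a b^-1 a^-1 b a)  (eliminate a^-1) = x^2*y^2*z^2 - x^3*y*z - 2*x*y^3*z - 2*x*y*z^3 + x^2*y^2 + x^2*z^2 + y^4 + 2*y^2*z^2 + z^4 + 4*x*y*z - 4*y^2 - 4*z^2 + 2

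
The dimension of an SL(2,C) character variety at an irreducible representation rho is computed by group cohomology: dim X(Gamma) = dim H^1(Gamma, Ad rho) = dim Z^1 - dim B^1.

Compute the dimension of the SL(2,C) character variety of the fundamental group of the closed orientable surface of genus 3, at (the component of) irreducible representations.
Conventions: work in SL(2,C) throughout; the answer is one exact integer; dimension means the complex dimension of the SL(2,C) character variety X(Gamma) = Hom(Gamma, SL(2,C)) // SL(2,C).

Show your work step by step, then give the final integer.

12

pi_1 of the closed genus-3 surface has 6 generators bound by the single product-of-commutators relator.
A cocycle assigns one sl_2 vector per generator subject to the relator condition d_2(z) = 0: dim of the unconstrained space is 3*2g = 18.
d_2 is surjective at irreducible rho (its cokernel H^2 is dual to H^0 = 0), so dim Z^1 = 18 - 3 = 15.
As always at irreducible rho, dim B^1 = 3.
dim X = dim H^1 = 15 - 3 = 12.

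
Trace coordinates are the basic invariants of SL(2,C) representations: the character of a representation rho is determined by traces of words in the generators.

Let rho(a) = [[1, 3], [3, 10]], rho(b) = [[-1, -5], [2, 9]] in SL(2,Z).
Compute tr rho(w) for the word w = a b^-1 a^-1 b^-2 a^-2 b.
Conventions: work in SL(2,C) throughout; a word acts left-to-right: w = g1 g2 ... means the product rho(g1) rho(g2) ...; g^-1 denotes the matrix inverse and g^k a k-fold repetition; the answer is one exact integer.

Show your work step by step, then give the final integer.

rho(a) = [[1, 3], [3, 10]]
... * rho(b^-1) = [[9, 5], [-2, -1]]  ->  [[3, 2], [7, 5]]
... * rho(a^-1) = [[10, -3], [-3, 1]]  ->  [[24, -7], [55, -16]]
... * rho(b^-1) = [[9, 5], [-2, -1]]  ->  [[230, 127], [527, 291]]
... * rho(b^-1) = [[9, 5], [-2, -1]]  ->  [[1816, 1023], [4161, 2344]]
... * rho(a^-1) = [[10, -3], [-3, 1]]  ->  [[15091, -4425], [34578, -10139]]
... * rho(a^-1) = [[10, -3], [-3, 1]]  ->  [[164185, -49698], [376197, -113873]]
... * rho(b) = [[-1, -5], [2, 9]]  ->  [[-263581, -1268207], [-603943, -2905842]]
tr = -263581 + -2905842 = -3169423

-3169423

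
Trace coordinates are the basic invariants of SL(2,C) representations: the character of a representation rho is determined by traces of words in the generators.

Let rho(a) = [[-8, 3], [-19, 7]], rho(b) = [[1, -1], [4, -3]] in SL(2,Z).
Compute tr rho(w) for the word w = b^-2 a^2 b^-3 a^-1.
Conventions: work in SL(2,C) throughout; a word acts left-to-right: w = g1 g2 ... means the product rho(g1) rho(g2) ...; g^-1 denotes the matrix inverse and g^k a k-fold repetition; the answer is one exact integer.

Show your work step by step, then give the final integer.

rho(b^-1) = [[-3, 1], [-4, 1]]
... * rho(b^-1) = [[-3, 1], [-4, 1]]  ->  [[5, -2], [8, -3]]
... * rho(a) = [[-8, 3], [-19, 7]]  ->  [[-2, 1], [-7, 3]]
... * rho(a) = [[-8, 3], [-19, 7]]  ->  [[-3, 1], [-1, 0]]
... * rho(b^-1) = [[-3, 1], [-4, 1]]  ->  [[5, -2], [3, -1]]
... * rho(b^-1) = [[-3, 1], [-4, 1]]  ->  [[-7, 3], [-5, 2]]
... * rho(b^-1) = [[-3, 1], [-4, 1]]  ->  [[9, -4], [7, -3]]
... * rho(a^-1) = [[7, -3], [19, -8]]  ->  [[-13, 5], [-8, 3]]
tr = -13 + 3 = -10

-10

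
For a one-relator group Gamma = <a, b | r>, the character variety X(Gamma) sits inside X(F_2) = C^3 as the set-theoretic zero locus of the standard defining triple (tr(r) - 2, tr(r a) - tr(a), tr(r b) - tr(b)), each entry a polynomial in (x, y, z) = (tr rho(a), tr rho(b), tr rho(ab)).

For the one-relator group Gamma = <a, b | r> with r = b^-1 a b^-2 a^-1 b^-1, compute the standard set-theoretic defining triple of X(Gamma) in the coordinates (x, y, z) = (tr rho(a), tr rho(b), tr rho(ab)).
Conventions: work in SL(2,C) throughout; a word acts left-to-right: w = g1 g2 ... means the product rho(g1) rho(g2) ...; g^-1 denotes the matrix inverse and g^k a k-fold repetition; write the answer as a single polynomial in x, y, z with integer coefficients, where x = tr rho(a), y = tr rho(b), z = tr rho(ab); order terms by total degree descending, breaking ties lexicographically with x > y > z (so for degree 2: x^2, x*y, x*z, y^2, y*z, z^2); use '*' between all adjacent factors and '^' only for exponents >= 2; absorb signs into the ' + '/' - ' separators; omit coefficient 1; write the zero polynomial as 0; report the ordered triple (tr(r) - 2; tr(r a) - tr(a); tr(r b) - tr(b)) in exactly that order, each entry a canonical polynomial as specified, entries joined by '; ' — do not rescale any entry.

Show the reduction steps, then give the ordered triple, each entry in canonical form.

tr(b^-1 a) = tr(a) * tr(b) - tr(a b)   [inverse elimination on b] = x*y - z
reduce: tr(b^-1 a b^-1) = tr(b^-1 a) * tr(b) - tr(b^-1 a b)   [inverse elimination on b] = x*y^2 - y*z - x
so tr(b^-2 a b^-1) = tr(b^-1 a b^-1) * tr(b) - tr(b^-1 a)   [inverse elimination on b] = x*y^3 - y^2*z - 2*x*y + z
reduce: tr(a^2) = tr(a) * tr(a) - tr(1)   [square of a] = x^2 - 2
tr(a^2 b) = tr(a) * tr(b a) - tr(b)   [square of a] = x*z - y
tr(a b^-1 a) = tr(a^2) * tr(b) - tr(a^2 b)   [inverse elimination on b] = x^2*y - x*z - y
reduce: tr(a b a b) = tr(a b) * tr(a b) - tr(1)   [split at a repeated a] = z^2 - 2
so tr(a b^-1 a b) = tr(a b a) * tr(b) - tr(a b a b)   [inverse elimination on b] = x*y*z - y^2 - z^2 + 2
so tr(a b^-1 a b^-1) = tr(a b^-1 a) * tr(b) - tr(a b^-1 a b)   [inverse elimination on b] = x^2*y^2 - 2*x*y*z + z^2 - 2
so tr(b^-2 a b^-1 a) = tr(a b^-1 a b^-1) * tr(b) - tr(a b^-1 a)   [inverse elimination on b] = x^2*y^3 - 2*x*y^2*z - x^2*y + y*z^2 + x*z - y
tr(b^-1 a^-1 b^-2 a) = tr(b^-2 a b^-1) * tr(a) - tr(b^-2 a b^-1 a)   [inverse elimination on a] = x*y^2*z - x^2*y - y*z^2 + y
tr(b^-2) = tr(b^-1) * tr(b) - tr(1)   [inverse elimination on b] = y^2 - 2
reduce: tr(b^-1 a b^-2 a^-1 b^-1) = tr(b^-1 a^-1 b^-2 a) * tr(b) - tr(b^-1 a^-1 b^-2 a b)   [inverse elimination on b] = x*y^3*z - x^2*y^2 - y^2*z^2 + 2
reduce: tr(a^2 b^-2) = tr(a^2 b^-1) * tr(b) - tr(a^2) = x^2*y^2 - x*y*z - x^2 - y^2 + 2
so tr(a b^-3 a) = tr(a^2 b^-2) * tr(b) - tr(a^2 b^-1) = x^2*y^3 - x*y^2*z - 2*x^2*y - y^3 + x*z + 3*y
so tr(a b a b^-2) = tr(a b a b^-1) * tr(b) - tr(a b a) = x*y^2*z - y^3 - y*z^2 - x*z + 3*y
tr(a b^-3 a b) = tr(a b a b^-2) * tr(b) - tr(a b a b^-1) = x*y^3*z - y^4 - y^2*z^2 - 2*x*y*z + 4*y^2 + z^2 - 2
reduce: tr(b^-1 a b^-1 a b^-2) = tr(a b^-3 a) * tr(b) - tr(a b^-3 a b) = x^2*y^4 - 2*x*y^3*z - 2*x^2*y^2 + y^2*z^2 + 3*x*y*z - y^2 - z^2 + 2
tr(a^3) = tr(a) * tr(a^2) - tr(a) = x^3 - 3*x
tr(a^3 b) = tr(a) * tr(b a^2) - tr(b a) = x^2*z - x*y - z
so tr(b^-1 a^3) = tr(a^3) * tr(b) - tr(a^3 b) = x^3*y - x^2*z - 2*x*y + z
tr(a^2 b^-2 a) = tr(b^-1 a^3) * tr(b) - tr(b^-1 a^3 b) = x^3*y^2 - x^2*y*z - x^3 - 2*x*y^2 + y*z + 3*x
reduce: tr(b a b) = tr(b) * tr(a b) - tr(a) = y*z - x
so tr(a b a^2 b) = tr(a) * tr(b a b a) - tr(b a b) = x*z^2 - y*z - x
tr(b^-1 a b a^2) = tr(a b a^2) * tr(b) - tr(a b a^2 b) = x^2*y*z - x*y^2 - x*z^2 + x
reduce: tr(a^2 b^-2 a b) = tr(b^-1 a b a^2) * tr(b) - tr(b^-1 a b a^2 b) = x^2*y^2*z - x*y^3 - x*y*z^2 - x^2*z + 2*x*y + z
tr(a b^-2 a b^-1 a) = tr(a^2 b^-2 a) * tr(b) - tr(a^2 b^-2 a b) = x^3*y^3 - 2*x^2*y^2*z - x^3*y - x*y^3 + x*y*z^2 + x^2*z + y^2*z + x*y - z
tr(a b a b a b) = tr(b a b a) * tr(b a) - tr(a b) = z^3 - 3*z
reduce: tr(a b^-1 a b a b) = tr(a b a b a) * tr(b) - tr(a b a b a b) = x*y*z^2 - y^2*z - z^3 - x*y + 3*z
reduce: tr(b^-1 a b^-1 a b a) = tr(a b^-1 a b a) * tr(b) - tr(a b^-1 a b a b) = x^2*y^2*z - x*y^3 - 2*x*y*z^2 + y^2*z + z^3 + 2*x*y - 3*z
tr(a b^-2 a b^-1 a b) = tr(b^-1 a b^-1 a b a) * tr(b) - tr(b^-1 a b^-1 a b a b) = x^2*y^3*z - x*y^4 - 2*x*y^2*z^2 - x^2*y*z + y^3*z + y*z^3 + 3*x*y^2 + x*z^2 - 3*y*z - x
reduce: tr(b^-1 a b^-1 a b^-2 a) = tr(a b^-2 a b^-1 a) * tr(b) - tr(a b^-2 a b^-1 a b) = x^3*y^4 - 3*x^2*y^3*z - x^3*y^2 + 3*x*y^2*z^2 + 2*x^2*y*z - y*z^3 - 2*x*y^2 - x*z^2 + 2*y*z + x
tr(b^-1 a b^-2 a^-1 b^-1 a) = tr(b^-1 a b^-1 a b^-2) * tr(a) - tr(b^-1 a b^-1 a b^-2 a) = x^2*y^3*z - x^3*y^2 - 2*x*y^2*z^2 + x^2*y*z + y*z^3 + x*y^2 - 2*y*z + x
reduce: tr(a^-1 b^-1 a b) = tr(b^-1 a b) * tr(a) - tr(b^-1 a b a) = -x*y*z + x^2 + y^2 + z^2 - 2
tr(a^-1 b^-1 a b^-1) = tr(a^-1 b^-1 a) * tr(b) - tr(a^-1 b^-1 a b) = x*y*z - x^2 - z^2 + 2
so tr(b^-1 a b^-2 a^-1) = tr(a^-1 b^-1 a b^-1) * tr(b) - tr(a^-1 b^-1 a) = x*y^2*z - x^2*y - y*z^2 + y
assemble the triple (tr(r) - 2; tr(r a) - x; tr(r b) - y)

x*y^3*z - x^2*y^2 - y^2*z^2; x^2*y^3*z - x^3*y^2 - 2*x*y^2*z^2 + x^2*y*z + y*z^3 + x*y^2 - 2*y*z; x*y^2*z - x^2*y - y*z^2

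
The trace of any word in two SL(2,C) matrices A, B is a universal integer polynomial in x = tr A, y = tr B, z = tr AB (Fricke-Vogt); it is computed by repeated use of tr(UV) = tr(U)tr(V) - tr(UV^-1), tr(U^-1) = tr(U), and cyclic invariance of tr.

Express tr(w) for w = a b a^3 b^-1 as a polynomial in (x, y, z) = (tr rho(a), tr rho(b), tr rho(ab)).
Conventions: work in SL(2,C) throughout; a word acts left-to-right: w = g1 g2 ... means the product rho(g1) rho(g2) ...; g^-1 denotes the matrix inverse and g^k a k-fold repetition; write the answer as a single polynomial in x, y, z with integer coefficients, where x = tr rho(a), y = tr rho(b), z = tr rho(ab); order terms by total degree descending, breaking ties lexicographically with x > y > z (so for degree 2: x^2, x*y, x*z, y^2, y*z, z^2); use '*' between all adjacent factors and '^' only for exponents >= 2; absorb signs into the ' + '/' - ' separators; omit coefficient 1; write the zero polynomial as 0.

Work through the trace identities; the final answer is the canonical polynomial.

x^3*y*z - x^2*y^2 - x^2*z^2 - x*y*z + x^2 + y^2 + z^2 - 2

trace(b a^2) = trace(a) trace(b a) - trace(b)   [square of a] = x*z - y
trace(a^2 b a) = trace(a) trace(b a^2) - trace(b a)   [square of a] = x^2*z - x*y - z
trace(a b a^3) = trace(a) trace(a^2 b a) - trace(a^2 b)   [square of a] = x^3*z - x^2*y - 2*x*z + y
trace(b a b a) = trace(a b) trace(a b) - trace(1)   [split at a repeated a] = z^2 - 2
trace(b a b) = trace(b) trace(a b) - trace(a)   [square of b] = y*z - x
trace(a b a b a) = trace(a) trace(b a b a) - trace(b a b)   [square of a] = x*z^2 - y*z - x
trace(a b a^3 b) = trace(a) trace(a b a b a) - trace(a b a b)   [square of a] = x^2*z^2 - x*y*z - x^2 - z^2 + 2
trace(a b a^3 b^-1) = trace(a b a^3) trace(b) - trace(a b a^3 b)   [inverse elimination on b] = x^3*y*z - x^2*y^2 - x^2*z^2 - x*y*z + x^2 + y^2 + z^2 - 2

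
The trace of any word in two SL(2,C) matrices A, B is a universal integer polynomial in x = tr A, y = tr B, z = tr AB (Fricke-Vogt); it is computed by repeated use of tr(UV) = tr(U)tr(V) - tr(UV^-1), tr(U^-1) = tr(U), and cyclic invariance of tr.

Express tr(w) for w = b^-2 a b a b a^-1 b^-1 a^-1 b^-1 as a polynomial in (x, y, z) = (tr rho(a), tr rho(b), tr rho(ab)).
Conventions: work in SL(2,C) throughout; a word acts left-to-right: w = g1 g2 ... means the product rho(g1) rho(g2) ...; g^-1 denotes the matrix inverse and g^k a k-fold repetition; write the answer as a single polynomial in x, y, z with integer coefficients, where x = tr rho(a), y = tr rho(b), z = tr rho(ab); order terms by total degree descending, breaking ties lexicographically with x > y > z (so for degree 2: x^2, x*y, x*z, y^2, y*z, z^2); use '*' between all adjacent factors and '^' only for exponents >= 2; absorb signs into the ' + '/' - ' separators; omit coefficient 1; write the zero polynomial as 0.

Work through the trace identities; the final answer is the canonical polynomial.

-x*y^3*z^3 + x^2*y^2*z^2 + y^4*z^2 + y^2*z^4 + x*y*z^3 - x^2*z^2 - 5*y^2*z^2 - z^4 + y^2 + 4*z^2 - 2

tr(a b a) = tr(a) * tr(b a) - tr(b)   [square of a] = x*z - y
next, tr(b a b a) = tr(b a) * tr(b a) - tr(1)   [split at a repeated b] = z^2 - 2
and tr(b a b) = tr(b) * tr(a b) - tr(a)   [square of b] = y*z - x
and tr(a b a b a) = tr(a) * tr(b a b a) - tr(b a b)   [square of a] = x*z^2 - y*z - x
tr(a b a b a b) = tr(b a b a) * tr(b a) - tr(a b)   [split at a repeated b] = z^3 - 3*z
next, tr(b^-1 a b a b a) = tr(a b a b a) * tr(b) - tr(a b a b a b)   [inverse elimination on b] = x*y*z^2 - y^2*z - z^3 - x*y + 3*z
tr(a b a b a^-1 b^-1) = tr(b^-1 a b a b) * tr(a) - tr(b^-1 a b a b a)   [inverse elimination on a] = -x*y*z^2 + x^2*z + y^2*z + z^3 - 3*z
next, tr(b^-1 a b a b a^-1 b^-1) = tr(a b a b a^-1 b^-1) * tr(b) - tr(a b a b a^-1)   [inverse elimination on b] = -x*y^2*z^2 + x^2*y*z + y^3*z + y*z^3 - 4*y*z + x
and tr(a^-1 b^-3 a b a b) = tr(b^-1 a b a b a^-1 b^-1) * tr(b) - tr(b^-1 a b a b a^-1)   [inverse elimination on b] = -x*y^3*z^2 + x^2*y^2*z + y^4*z + y^2*z^3 + x*y*z^2 - x^2*z - 5*y^2*z - z^3 + x*y + 3*z
tr(a b a b^-1) = tr(a b a) * tr(b) - tr(a b a b)   [inverse elimination on b] = x*y*z - y^2 - z^2 + 2
and tr(b^-2 a b a) = tr(a b a b^-1) * tr(b) - tr(a b a)   [inverse elimination on b] = x*y^2*z - y^3 - y*z^2 - x*z + 3*y
next, tr(a^-1 b^-3 a b a b a^-1) = tr(a^-1 b^-3 a b a b) * tr(a) - tr(a^-1 b^-3 a b a b a)   [inverse elimination on a] = -x^2*y^3*z^2 + x^3*y^2*z + x*y^4*z + x*y^2*z^3 + x^2*y*z^2 - x^3*z - 6*x*y^2*z - x*z^3 + x^2*y + y^3 + y*z^2 + 4*x*z - 3*y
next, tr(b a b^2) = tr(b) * tr(a b^2) - tr(a b)   [square of b] = y^2*z - x*y - z
next, tr(a b a b^2) = tr(b) * tr(a b a b) - tr(a b a)   [square of b] = y*z^2 - x*z - y
tr(b a b a b^2) = tr(b) * tr(a b a b^2) - tr(a b a b)   [square of b] = y^2*z^2 - x*y*z - y^2 - z^2 + 2
tr(b a b a b^2 a) = tr(b) * tr(a b a b a b) - tr(a b a b a)   [square of b] = y*z^3 - x*z^2 - 2*y*z + x
and tr(a b a b^2 a^-1 b) = tr(b a b a b^2) * tr(a) - tr(b a b a b^2 a)   [inverse elimination on a] = x*y^2*z^2 - x^2*y*z - y*z^3 - x*y^2 + 2*y*z + x
next, tr(a b a b^2 a^-1 b^-1) = tr(a b a b^2 a^-1) * tr(b) - tr(a b a b^2 a^-1 b)   [inverse elimination on b] = -x*y^2*z^2 + x^2*y*z + y^3*z + y*z^3 - 3*y*z - x
tr(b^-1 a b a b^2 a^-1 b^-1) = tr(a b a b^2 a^-1 b^-1) * tr(b) - tr(a b a b^2 a^-1)   [inverse elimination on b] = -x*y^3*z^2 + x^2*y^2*z + y^4*z + y^2*z^3 - 4*y^2*z + z
next, tr(b a^-1 b^-3 a b a b) = tr(b^-1 a b a b^2 a^-1 b^-1) * tr(b) - tr(b^-1 a b a b^2 a^-1)   [inverse elimination on b] = -x*y^4*z^2 + x^2*y^3*z + y^5*z + y^3*z^3 + x*y^2*z^2 - x^2*y*z - 5*y^3*z - y*z^3 + 4*y*z + x
tr(a b a b a b a) = tr(a) * tr(b a b a b a) - tr(b a b a b)   [square of a] = x*z^3 - y*z^2 - 2*x*z + y
tr(a b a b a b a b) = tr(b a b a b a) * tr(b a) - tr(a b a b)   [split at a repeated b] = z^4 - 4*z^2 + 2
tr(b^-1 a b a b a b a) = tr(a b a b a b a) * tr(b) - tr(a b a b a b a b)   [inverse elimination on b] = x*y*z^3 - y^2*z^2 - z^4 - 2*x*y*z + y^2 + 4*z^2 - 2
and tr(b^-1 a b a b a b a^-1) = tr(b^-1 a b a b a b) * tr(a) - tr(b^-1 a b a b a b a)   [inverse elimination on a] = -x*y*z^3 + x^2*z^2 + y^2*z^2 + z^4 + x*y*z - x^2 - y^2 - 4*z^2 + 2
next, tr(a b a b a b a^-1 b^-2) = tr(b^-1 a b a b a b a^-1) * tr(b) - tr(b^-1 a b a b a b a^-1 b)   [inverse elimination on b] = -x*y^2*z^3 + x^2*y*z^2 + y^3*z^2 + y*z^4 + x*y^2*z - x^2*y - y^3 - 5*y*z^2 + x*z + 3*y
and tr(b a^-1 b^-3 a b a b a) = tr(a b a b a b a^-1 b^-2) * tr(b) - tr(a b a b a b a^-1 b^-1)   [inverse elimination on b] = -x*y^3*z^3 + x^2*y^2*z^2 + y^4*z^2 + y^2*z^4 + x*y^3*z + x*y*z^3 - x^2*y^2 - x^2*z^2 - y^4 - 6*y^2*z^2 - z^4 + x^2 + 4*y^2 + 4*z^2 - 2
tr(a^-1 b^-3 a b a b a^-1 b) = tr(b a^-1 b^-3 a b a b) * tr(a) - tr(b a^-1 b^-3 a b a b a)   [inverse elimination on a] = -x^2*y^4*z^2 + x^3*y^3*z + x*y^5*z + 2*x*y^3*z^3 - y^4*z^2 - y^2*z^4 - x^3*y*z - 6*x*y^3*z - 2*x*y*z^3 + x^2*y^2 + x^2*z^2 + y^4 + 6*y^2*z^2 + z^4 + 4*x*y*z - 4*y^2 - 4*z^2 + 2
tr(b^-2 a b a b a^-1 b^-1 a^-1 b^-1) = tr(a^-1 b^-3 a b a b a^-1) * tr(b) - tr(a^-1 b^-3 a b a b a^-1 b)   [inverse elimination on b] = -x*y^3*z^3 + x^2*y^2*z^2 + y^4*z^2 + y^2*z^4 + x*y*z^3 - x^2*z^2 - 5*y^2*z^2 - z^4 + y^2 + 4*z^2 - 2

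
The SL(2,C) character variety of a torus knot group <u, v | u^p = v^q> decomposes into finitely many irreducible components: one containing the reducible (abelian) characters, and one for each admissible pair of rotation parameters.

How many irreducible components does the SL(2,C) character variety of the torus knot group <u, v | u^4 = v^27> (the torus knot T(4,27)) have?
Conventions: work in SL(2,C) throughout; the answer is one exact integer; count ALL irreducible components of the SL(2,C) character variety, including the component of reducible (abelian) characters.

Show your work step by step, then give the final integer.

40

In the torus knot group T(4,27), u^4 = v^27 is central, so an irreducible representation sends it to +I or -I (Schur).
On an irreducible component, tr(u) is locked at 2*cos(pi*alpha/4) for some alpha in 1..3, and tr(v) at 2*cos(pi*beta/27) for some beta in 1..26.
The two central values (-1)^alpha I and (-1)^beta I must be the same matrix, so alpha and beta share a parity.
count pairs: odd alpha (2 choices) x odd beta (13), plus even alpha (1) x even beta (13): 2*13 + 1*13 = 39.
Total: 39 irreducible-character components + 1 reducible (abelian) component = 40.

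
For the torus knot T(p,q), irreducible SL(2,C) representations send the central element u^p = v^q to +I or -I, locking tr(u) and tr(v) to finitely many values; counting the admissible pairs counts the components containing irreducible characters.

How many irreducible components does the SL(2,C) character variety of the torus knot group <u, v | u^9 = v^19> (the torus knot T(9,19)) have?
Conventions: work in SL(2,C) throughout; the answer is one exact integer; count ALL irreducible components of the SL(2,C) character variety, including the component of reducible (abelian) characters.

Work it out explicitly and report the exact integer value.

73

In the torus knot group T(9,19), u^9 = v^19 is central, so an irreducible representation sends it to +I or -I (Schur).
This locks tr(u) to 2*cos(pi*alpha/9), alpha in 1..8, and tr(v) to 2*cos(pi*beta/19), beta in 1..18, on each component of irreducible characters.
Consistency of u^9 = (-1)^alpha I with v^19 = (-1)^beta I forces alpha = beta (mod 2).
Counting: 4 odd alphas x 9 odd betas + 4 even alphas x 9 even betas = 36 + 36 = 72.
That is 72 components of irreducible characters, and with the reducible (abelian) component the total is 73.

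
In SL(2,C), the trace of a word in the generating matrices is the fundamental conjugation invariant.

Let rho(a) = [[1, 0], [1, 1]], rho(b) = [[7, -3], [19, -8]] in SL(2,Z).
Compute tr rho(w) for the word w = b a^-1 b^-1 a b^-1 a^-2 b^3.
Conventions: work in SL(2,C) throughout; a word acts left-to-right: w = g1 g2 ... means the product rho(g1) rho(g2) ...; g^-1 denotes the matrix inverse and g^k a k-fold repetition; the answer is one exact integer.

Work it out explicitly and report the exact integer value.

rho(b) = [[7, -3], [19, -8]]
... * rho(a^-1) = [[1, 0], [-1, 1]]  ->  [[10, -3], [27, -8]]
... * rho(b^-1) = [[-8, 3], [-19, 7]]  ->  [[-23, 9], [-64, 25]]
... * rho(a) = [[1, 0], [1, 1]]  ->  [[-14, 9], [-39, 25]]
... * rho(b^-1) = [[-8, 3], [-19, 7]]  ->  [[-59, 21], [-163, 58]]
... * rho(a^-1) = [[1, 0], [-1, 1]]  ->  [[-80, 21], [-221, 58]]
... * rho(a^-1) = [[1, 0], [-1, 1]]  ->  [[-101, 21], [-279, 58]]
... * rho(b) = [[7, -3], [19, -8]]  ->  [[-308, 135], [-851, 373]]
... * rho(b) = [[7, -3], [19, -8]]  ->  [[409, -156], [1130, -431]]
... * rho(b) = [[7, -3], [19, -8]]  ->  [[-101, 21], [-279, 58]]
tr = -101 + 58 = -43

-43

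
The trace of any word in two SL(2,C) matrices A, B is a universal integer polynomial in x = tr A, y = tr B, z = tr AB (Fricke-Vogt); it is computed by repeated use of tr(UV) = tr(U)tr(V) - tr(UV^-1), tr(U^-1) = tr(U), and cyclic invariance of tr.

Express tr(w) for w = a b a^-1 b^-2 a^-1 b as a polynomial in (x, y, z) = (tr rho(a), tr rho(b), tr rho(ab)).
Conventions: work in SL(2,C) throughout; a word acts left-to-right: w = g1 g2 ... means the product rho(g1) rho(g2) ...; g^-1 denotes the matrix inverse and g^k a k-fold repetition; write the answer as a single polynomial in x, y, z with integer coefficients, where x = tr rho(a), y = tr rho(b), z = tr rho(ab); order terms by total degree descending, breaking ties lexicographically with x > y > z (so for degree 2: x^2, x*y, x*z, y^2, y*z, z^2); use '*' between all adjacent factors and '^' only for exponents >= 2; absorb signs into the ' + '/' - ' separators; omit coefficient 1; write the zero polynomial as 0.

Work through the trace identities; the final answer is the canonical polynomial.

x*y^2*z^2 - 2*x^2*y*z - y^3*z - y*z^3 + x^3 + x*y^2 + x*z^2 + 4*y*z - 3*x

trace(b a b) = trace(b)*trace(a b) - trace(a)  (reduce the b square) = y*z - x
trace(b a b a) = trace(a b)*trace(a b) - trace(1)  (split on a) = z^2 - 2
trace(b a b a^-1) = trace(b a b)*trace(a) - trace(b a b a)  (eliminate a^-1) = x*y*z - x^2 - z^2 + 2
trace(a^-1 b a b a^-1) = trace(b a b a^-1)*trace(a) - trace(b a b)  (eliminate a^-1) = x^2*y*z - x^3 - x*z^2 - y*z + 3*x
trace(b^2 a b) = trace(b)*trace(a b^2) - trace(a b)  (reduce the b square) = y^2*z - x*y - z
trace(a b a) = trace(a)*trace(b a) - trace(b)  (reduce the a square) = x*z - y
trace(b^2 a b a) = trace(b)*trace(a b a b) - trace(a b a)  (reduce the b square) = y*z^2 - x*z - y
trace(b a b a^-1 b) = trace(b^2 a b)*trace(a) - trace(b^2 a b a)  (eliminate a^-1) = x*y^2*z - x^2*y - y*z^2 + y
trace(b a b a b a) = trace(a b)*trace(a b a b) - trace(a^-1 b^-1)  (split on a) = z^3 - 3*z
trace(b a b a^-1 b a) = trace(b a b a b)*trace(a) - trace(b a b a b a)  (eliminate a^-1) = x*y*z^2 - x^2*z - z^3 - x*y + 3*z
trace(a^-1 b a b a^-1 b) = trace(b a b a^-1 b)*trace(a) - trace(b a b a^-1 b a)  (eliminate a^-1) = x^2*y^2*z - x^3*y - 2*x*y*z^2 + x^2*z + z^3 + 2*x*y - 3*z
trace(a^-1 b a b a^-1 b^-1) = trace(a^-1 b a b a^-1)*trace(b) - trace(a^-1 b a b a^-1 b)  (eliminate b^-1) = x*y*z^2 - x^2*z - y^2*z - z^3 + x*y + 3*z
trace(a b a^-1 b^-2 a^-1 b) = trace(a^-1 b a b a^-1 b^-1)*trace(b) - trace(a^-1 b a b a^-1)  (eliminate b^-1) = x*y^2*z^2 - 2*x^2*y*z - y^3*z - y*z^3 + x^3 + x*y^2 + x*z^2 + 4*y*z - 3*x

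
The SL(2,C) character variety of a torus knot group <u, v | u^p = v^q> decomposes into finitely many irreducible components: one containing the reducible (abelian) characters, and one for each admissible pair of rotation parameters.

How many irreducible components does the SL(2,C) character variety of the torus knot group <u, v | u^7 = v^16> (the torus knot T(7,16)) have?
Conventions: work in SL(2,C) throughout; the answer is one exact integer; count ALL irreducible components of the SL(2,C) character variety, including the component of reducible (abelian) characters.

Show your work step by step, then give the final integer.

For T(7,16): irreducibility forces the central element u^7 = v^16 to one of +I, -I.
On an irreducible component, tr(u) is locked at 2*cos(pi*alpha/7) for some alpha in 1..6, and tr(v) at 2*cos(pi*beta/16) for some beta in 1..15.
The two central values (-1)^alpha I and (-1)^beta I must be the same matrix, so alpha and beta share a parity.
Enumerate parity-matched pairs: 3*8 odd-odd plus 3*7 even-even gives 45.
Total: 45 irreducible-character components + 1 reducible (abelian) component = 46.

46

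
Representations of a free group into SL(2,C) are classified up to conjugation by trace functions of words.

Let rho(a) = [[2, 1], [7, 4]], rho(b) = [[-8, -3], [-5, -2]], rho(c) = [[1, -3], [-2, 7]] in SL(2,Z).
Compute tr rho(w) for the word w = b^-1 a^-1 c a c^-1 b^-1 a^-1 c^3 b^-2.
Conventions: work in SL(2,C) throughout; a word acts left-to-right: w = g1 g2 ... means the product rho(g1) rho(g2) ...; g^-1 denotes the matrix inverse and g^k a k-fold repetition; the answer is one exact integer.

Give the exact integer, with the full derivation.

rho(b^-1) = [[-2, 3], [5, -8]]
... * rho(a^-1) = [[4, -1], [-7, 2]]  ->  [[-29, 8], [76, -21]]
... * rho(c) = [[1, -3], [-2, 7]]  ->  [[-45, 143], [118, -375]]
... * rho(a) = [[2, 1], [7, 4]]  ->  [[911, 527], [-2389, -1382]]
... * rho(c^-1) = [[7, 3], [2, 1]]  ->  [[7431, 3260], [-19487, -8549]]
... * rho(b^-1) = [[-2, 3], [5, -8]]  ->  [[1438, -3787], [-3771, 9931]]
... * rho(a^-1) = [[4, -1], [-7, 2]]  ->  [[32261, -9012], [-84601, 23633]]
... * rho(c) = [[1, -3], [-2, 7]]  ->  [[50285, -159867], [-131867, 419234]]
... * rho(c) = [[1, -3], [-2, 7]]  ->  [[370019, -1269924], [-970335, 3330239]]
... * rho(c) = [[1, -3], [-2, 7]]  ->  [[2909867, -9999525], [-7630813, 26222678]]
... * rho(b^-1) = [[-2, 3], [5, -8]]  ->  [[-55817359, 88725801], [146375016, -232673863]]
... * rho(b^-1) = [[-2, 3], [5, -8]]  ->  [[555263723, -877258485], [-1456119347, 2300515952]]
tr = 555263723 + 2300515952 = 2855779675

2855779675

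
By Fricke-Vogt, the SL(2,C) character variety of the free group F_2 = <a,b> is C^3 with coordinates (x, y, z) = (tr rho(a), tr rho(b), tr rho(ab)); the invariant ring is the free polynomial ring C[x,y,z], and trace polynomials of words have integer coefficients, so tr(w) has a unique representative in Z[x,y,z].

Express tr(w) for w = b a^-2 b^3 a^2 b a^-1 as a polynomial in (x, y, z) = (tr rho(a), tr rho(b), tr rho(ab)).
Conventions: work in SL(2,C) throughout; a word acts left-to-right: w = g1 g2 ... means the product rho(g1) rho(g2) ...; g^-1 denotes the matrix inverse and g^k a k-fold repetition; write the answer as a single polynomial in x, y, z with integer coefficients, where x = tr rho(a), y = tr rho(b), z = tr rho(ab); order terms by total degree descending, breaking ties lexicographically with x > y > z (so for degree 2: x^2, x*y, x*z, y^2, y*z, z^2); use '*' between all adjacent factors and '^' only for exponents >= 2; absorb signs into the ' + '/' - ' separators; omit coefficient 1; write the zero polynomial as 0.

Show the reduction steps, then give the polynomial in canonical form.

x^4*y^4*z - x^5*y^3 - x^3*y^5 - 2*x^3*y^3*z^2 + x^2*y^4*z + x^2*y^2*z^3 + x^5*y + 5*x^3*y^3 + 2*x^3*y*z^2 + x*y^5 - x^4*z - 5*x^2*y^2*z - x^2*z^3 - y^4*z - 4*x^3*y - 4*x*y^3 + 4*x^2*z + 3*y^2*z + 3*x*y - z

trace(a^2 b) = trace(a)*trace(b a) - trace(b)   [square of a] = x*z - y
so trace(a^2) = trace(a)*trace(a) - trace(1)   [square of a] = x^2 - 2
so trace(a^2 b^2) = trace(b)*trace(a^2 b) - trace(a^2)   [square of b] = x*y*z - x^2 - y^2 + 2
trace(b a^2 b^2) = trace(b)*trace(a^2 b^2) - trace(a^2 b)   [square of b] = x*y^2*z - x^2*y - y^3 - x*z + 3*y
trace(b^3 a^2 b) = trace(b)*trace(b a^2 b^2) - trace(b a^2 b)   [square of b] = x*y^3*z - x^2*y^2 - y^4 - 2*x*y*z + x^2 + 4*y^2 - 2
trace(b^3 a^2 b^2) = trace(b)*trace(b^3 a^2 b) - trace(b^3 a^2)   [square of b] = x*y^4*z - x^2*y^3 - y^5 - 3*x*y^2*z + 2*x^2*y + 5*y^3 + x*z - 5*y
so trace(a b a b) = trace(b a)*trace(b a) - trace(1)   [split at a repeated b] = z^2 - 2
so trace(a b^2 a b) = trace(b)*trace(a b a b) - trace(a b a)   [square of b] = y*z^2 - x*z - y
trace(b^2 a b^2 a) = trace(b)*trace(a b^2 a b) - trace(a b^2 a)   [square of b] = y^2*z^2 - 2*x*y*z + x^2 - 2
so trace(b a b) = trace(b)*trace(a b) - trace(a)   [square of b] = y*z - x
trace(b^2 a b) = trace(b)*trace(b a b) - trace(b a)   [square of b] = y^2*z - x*y - z
trace(b^2 a b^2) = trace(b)*trace(b^2 a b) - trace(b^2 a)   [square of b] = y^3*z - x*y^2 - 2*y*z + x
trace(a^2 b^2 a b^2) = trace(a)*trace(b^2 a b^2 a) - trace(b^2 a b^2)   [square of a] = x*y^2*z^2 - 2*x^2*y*z - y^3*z + x^3 + x*y^2 + 2*y*z - 3*x
reduce: trace(a b a^2 b) = trace(a)*trace(b a b a) - trace(b a b)   [square of a] = x*z^2 - y*z - x
so trace(a b a^2) = trace(a)*trace(b a^2) - trace(b a)   [square of a] = x^2*z - x*y - z
so trace(a^2 b^2 a b) = trace(b)*trace(a b a^2 b) - trace(a b a^2)   [square of b] = x*y*z^2 - x^2*z - y^2*z + z
so trace(b^3 a^2 b^2 a) = trace(b)*trace(a^2 b^2 a b^2) - trace(a^2 b^2 a b)   [square of b] = x*y^3*z^2 - 2*x^2*y^2*z - y^4*z + x^3*y + x*y^3 - x*y*z^2 + x^2*z + 3*y^2*z - 3*x*y - z
reduce: trace(a^-1 b^3 a^2 b^2) = trace(b^3 a^2 b^2)*trace(a) - trace(b^3 a^2 b^2 a)   [inverse elimination on a] = x^2*y^4*z - x^3*y^3 - x*y^5 - x*y^3*z^2 - x^2*y^2*z + y^4*z + x^3*y + 4*x*y^3 + x*y*z^2 - 3*y^2*z - 2*x*y + z
so trace(b a^-2 b^3 a^2 b) = trace(a^-1 b^3 a^2 b^2)*trace(a) - trace(a^-1 b^3 a^2 b^2 a)   [inverse elimination on a] = x^3*y^4*z - x^4*y^3 - x^2*y^5 - x^2*y^3*z^2 - x^3*y^2*z + x^4*y + 5*x^2*y^3 + x^2*y*z^2 + y^5 - 4*x^2*y - 5*y^3 + 5*y
so trace(b a b^3 a) = trace(b)*trace(b a b a b) - trace(b a b a)   [square of b] = y^2*z^2 - x*y*z - y^2 - z^2 + 2
so trace(b a^2 b a b^2) = trace(a)*trace(b a b^3 a) - trace(b a b^3)   [square of a] = x*y^2*z^2 - x^2*y*z - y^3*z - x*z^2 + 2*y*z + x
trace(b a^2 b a b) = trace(a)*trace(b a b^2 a) - trace(b a b^2)   [square of a] = x*y*z^2 - x^2*z - y^2*z + z
trace(b^3 a^2 b a b) = trace(b)*trace(b a^2 b a b^2) - trace(b a^2 b a b)   [square of b] = x*y^3*z^2 - x^2*y^2*z - y^4*z - 2*x*y*z^2 + x^2*z + 3*y^2*z + x*y - z
so trace(a b a b a b) = trace(a b)*trace(a b a b) - trace(a^-1 b^-1)   [split at a repeated a] = z^3 - 3*z
so trace(a b a b a b^2) = trace(b)*trace(a b a b a b) - trace(a b a b a)   [square of b] = y*z^3 - x*z^2 - 2*y*z + x
trace(b a b a b^3 a) = trace(b)*trace(a b a b a b^2) - trace(a b a b a b)   [square of b] = y^2*z^3 - x*y*z^2 - 2*y^2*z - z^3 + x*y + 3*z
trace(b a b a b^3) = trace(b)*trace(b^2 a b a b) - trace(b^2 a b a)   [square of b] = y^3*z^2 - x*y^2*z - y^3 - 2*y*z^2 + x*z + 3*y
trace(b^3 a^2 b a b a) = trace(a)*trace(b a b a b^3 a) - trace(b a b a b^3)   [square of a] = x*y^2*z^3 - x^2*y*z^2 - y^3*z^2 - x*y^2*z - x*z^3 + x^2*y + y^3 + 2*y*z^2 + 2*x*z - 3*y
reduce: trace(b^3 a^2 b a b a^-1) = trace(b^3 a^2 b a b)*trace(a) - trace(b^3 a^2 b a b a)   [inverse elimination on a] = x^2*y^3*z^2 - x^3*y^2*z - x*y^4*z - x*y^2*z^3 - x^2*y*z^2 + y^3*z^2 + x^3*z + 4*x*y^2*z + x*z^3 - y^3 - 2*y*z^2 - 3*x*z + 3*y
trace(b a^-2 b^3 a^2 b a) = trace(b^3 a^2 b a b a^-1)*trace(a) - trace(b^3 a^2 b a b)   [inverse elimination on a] = x^3*y^3*z^2 - x^4*y^2*z - x^2*y^4*z - x^2*y^2*z^3 - x^3*y*z^2 + x^4*z + 5*x^2*y^2*z + x^2*z^3 + y^4*z - x*y^3 - 4*x^2*z - 3*y^2*z + 2*x*y + z
trace(b a^-2 b^3 a^2 b a^-1) = trace(b a^-2 b^3 a^2 b)*trace(a) - trace(b a^-2 b^3 a^2 b a)   [inverse elimination on a] = x^4*y^4*z - x^5*y^3 - x^3*y^5 - 2*x^3*y^3*z^2 + x^2*y^4*z + x^2*y^2*z^3 + x^5*y + 5*x^3*y^3 + 2*x^3*y*z^2 + x*y^5 - x^4*z - 5*x^2*y^2*z - x^2*z^3 - y^4*z - 4*x^3*y - 4*x*y^3 + 4*x^2*z + 3*y^2*z + 3*x*y - z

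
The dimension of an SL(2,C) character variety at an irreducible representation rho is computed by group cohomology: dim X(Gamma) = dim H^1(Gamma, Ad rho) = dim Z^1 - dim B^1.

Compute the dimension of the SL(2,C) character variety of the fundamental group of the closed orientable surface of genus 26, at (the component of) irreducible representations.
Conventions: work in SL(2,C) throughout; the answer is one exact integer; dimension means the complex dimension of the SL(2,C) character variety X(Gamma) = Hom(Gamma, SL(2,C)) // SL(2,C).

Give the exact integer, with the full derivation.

150

pi_1 of the closed genus-26 surface has 52 generators bound by the single product-of-commutators relator.
Unconstrained cocycle data is one sl_2 vector per generator (156 dimensions), cut by the relator condition d_2(z) = 0.
d_2 is surjective at irreducible rho (its cokernel H^2 is dual to H^0 = 0), so dim Z^1 = 156 - 3 = 153.
dim B^1 = 3 (coboundaries, injective at irreducible rho).
dim X = dim H^1 = 153 - 3 = 150.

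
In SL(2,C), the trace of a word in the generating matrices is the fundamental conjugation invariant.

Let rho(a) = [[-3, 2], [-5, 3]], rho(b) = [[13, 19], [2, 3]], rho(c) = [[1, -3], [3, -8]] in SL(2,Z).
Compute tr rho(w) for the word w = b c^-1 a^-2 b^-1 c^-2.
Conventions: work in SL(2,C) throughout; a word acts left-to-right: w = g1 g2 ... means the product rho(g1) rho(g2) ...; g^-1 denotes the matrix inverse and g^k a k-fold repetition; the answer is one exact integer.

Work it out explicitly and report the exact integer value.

rho(b) = [[13, 19], [2, 3]]
... * rho(c^-1) = [[-8, 3], [-3, 1]]  ->  [[-161, 58], [-25, 9]]
... * rho(a^-1) = [[3, -2], [5, -3]]  ->  [[-193, 148], [-30, 23]]
... * rho(a^-1) = [[3, -2], [5, -3]]  ->  [[161, -58], [25, -9]]
... * rho(b^-1) = [[3, -19], [-2, 13]]  ->  [[599, -3813], [93, -592]]
... * rho(c^-1) = [[-8, 3], [-3, 1]]  ->  [[6647, -2016], [1032, -313]]
... * rho(c^-1) = [[-8, 3], [-3, 1]]  ->  [[-47128, 17925], [-7317, 2783]]
tr = -47128 + 2783 = -44345

-44345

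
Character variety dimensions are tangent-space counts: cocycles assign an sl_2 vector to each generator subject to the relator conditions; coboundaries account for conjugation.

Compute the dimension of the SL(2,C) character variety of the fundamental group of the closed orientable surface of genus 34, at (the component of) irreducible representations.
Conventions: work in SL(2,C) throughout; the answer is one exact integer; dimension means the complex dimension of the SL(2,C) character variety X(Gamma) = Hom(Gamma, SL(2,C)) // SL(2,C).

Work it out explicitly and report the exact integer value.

198

Gamma = pi_1(Sigma_34) = < a_1, b_1, ..., a_34, b_34 | prod [a_i, b_i] > has 2g = 68 generators and 1 relator.
A cocycle assigns one sl_2 vector per generator subject to the relator condition d_2(z) = 0: dim of the unconstrained space is 3*2g = 204.
H^2 = coker(d_2) is dual to H^0 = 0 at irreducible rho (Poincare duality), so d_2 is onto: dim Z^1 = 201.
dim B^1 = 3 (coboundaries, injective at irreducible rho).
dim X = dim H^1 = 201 - 3 = 198.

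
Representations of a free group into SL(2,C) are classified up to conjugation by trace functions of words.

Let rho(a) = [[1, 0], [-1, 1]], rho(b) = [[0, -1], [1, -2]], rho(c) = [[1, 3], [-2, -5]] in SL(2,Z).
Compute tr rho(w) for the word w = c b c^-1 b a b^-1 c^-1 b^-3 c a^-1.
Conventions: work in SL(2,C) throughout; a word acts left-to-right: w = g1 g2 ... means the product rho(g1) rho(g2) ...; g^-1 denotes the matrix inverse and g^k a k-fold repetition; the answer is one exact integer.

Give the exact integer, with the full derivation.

-7475

rho(c) = [[1, 3], [-2, -5]]
... * rho(b) = [[0, -1], [1, -2]]  ->  [[3, -7], [-5, 12]]
... * rho(c^-1) = [[-5, -3], [2, 1]]  ->  [[-29, -16], [49, 27]]
... * rho(b) = [[0, -1], [1, -2]]  ->  [[-16, 61], [27, -103]]
... * rho(a) = [[1, 0], [-1, 1]]  ->  [[-77, 61], [130, -103]]
... * rho(b^-1) = [[-2, 1], [-1, 0]]  ->  [[93, -77], [-157, 130]]
... * rho(c^-1) = [[-5, -3], [2, 1]]  ->  [[-619, -356], [1045, 601]]
... * rho(b^-1) = [[-2, 1], [-1, 0]]  ->  [[1594, -619], [-2691, 1045]]
... * rho(b^-1) = [[-2, 1], [-1, 0]]  ->  [[-2569, 1594], [4337, -2691]]
... * rho(b^-1) = [[-2, 1], [-1, 0]]  ->  [[3544, -2569], [-5983, 4337]]
... * rho(c) = [[1, 3], [-2, -5]]  ->  [[8682, 23477], [-14657, -39634]]
... * rho(a^-1) = [[1, 0], [1, 1]]  ->  [[32159, 23477], [-54291, -39634]]
tr = 32159 + -39634 = -7475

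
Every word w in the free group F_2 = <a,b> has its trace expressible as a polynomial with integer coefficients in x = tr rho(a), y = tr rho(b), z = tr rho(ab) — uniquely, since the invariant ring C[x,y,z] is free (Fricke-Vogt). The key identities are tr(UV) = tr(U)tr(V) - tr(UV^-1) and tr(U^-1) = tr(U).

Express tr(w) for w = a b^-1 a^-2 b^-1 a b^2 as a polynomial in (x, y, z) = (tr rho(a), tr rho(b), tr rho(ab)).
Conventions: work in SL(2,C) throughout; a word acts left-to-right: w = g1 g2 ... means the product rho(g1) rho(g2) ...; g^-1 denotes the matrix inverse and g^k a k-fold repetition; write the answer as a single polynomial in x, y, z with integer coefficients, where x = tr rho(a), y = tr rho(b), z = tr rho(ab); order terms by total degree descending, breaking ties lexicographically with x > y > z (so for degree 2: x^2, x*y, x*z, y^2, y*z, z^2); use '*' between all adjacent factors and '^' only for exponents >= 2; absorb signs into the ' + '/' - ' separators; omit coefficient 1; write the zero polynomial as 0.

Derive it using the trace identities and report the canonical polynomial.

x^2*y^2*z^2 - 2*x^3*y*z - 2*x*y^3*z - x*y*z^3 + x^4 + 2*x^2*y^2 + x^2*z^2 + y^4 + y^2*z^2 + 4*x*y*z - 4*x^2 - 4*y^2 + 2

trace(b^2 a) = trace(b)*trace(a b) - trace(a)  (reduce the b square) = y*z - x
so trace(b^2) = trace(b)*trace(b) - trace(1)  (reduce the b square) = y^2 - 2
trace(a b^2 a) = trace(a)*trace(b^2 a) - trace(b^2)  (reduce the a square) = x*y*z - x^2 - y^2 + 2
trace(a b a b) = trace(a b)*trace(a b) - trace(1)  (split on a) = z^2 - 2
trace(a b a) = trace(a)*trace(b a) - trace(b)  (reduce the a square) = x*z - y
trace(a b^2 a b) = trace(b)*trace(a b a b) - trace(a b a)  (reduce the b square) = y*z^2 - x*z - y
trace(b^-1 a b^2 a) = trace(a b^2 a)*trace(b) - trace(a b^2 a b)  (eliminate b^-1) = x*y^2*z - x^2*y - y^3 - y*z^2 + x*z + 3*y
reduce: trace(b^-1 a b^2 a b^-1) = trace(b^-1 a b^2 a)*trace(b) - trace(b^-1 a b^2 a b)  (eliminate b^-1) = x*y^3*z - x^2*y^2 - y^4 - y^2*z^2 + x^2 + 4*y^2 - 2
trace(a^2 b^2 a) = trace(a)*trace(b^2 a^2) - trace(b^2 a)  (reduce the a square) = x^2*y*z - x^3 - x*y^2 - y*z + 3*x
so trace(a b a^2 b) = trace(a)*trace(b a b a) - trace(b a b)  (reduce the a square) = x*z^2 - y*z - x
trace(a b a^2) = trace(a)*trace(b a^2) - trace(b a)  (reduce the a square) = x^2*z - x*y - z
trace(a^2 b^2 a b) = trace(b)*trace(a b a^2 b) - trace(a b a^2)  (reduce the b square) = x*y*z^2 - x^2*z - y^2*z + z
so trace(a b^2 a b^-1 a) = trace(a^2 b^2 a)*trace(b) - trace(a^2 b^2 a b)  (eliminate b^-1) = x^2*y^2*z - x^3*y - x*y^3 - x*y*z^2 + x^2*z + 3*x*y - z
trace(b a b^2) = trace(b)*trace(b a b) - trace(b a)  (reduce the b square) = y^2*z - x*y - z
trace(a b a b^2 a) = trace(a)*trace(b a b^2 a) - trace(b a b^2)  (reduce the a square) = x*y*z^2 - x^2*z - y^2*z + z
trace(a b a b a b) = trace(b a b a)*trace(b a) - trace(a b)  (split on b) = z^3 - 3*z
trace(a b a b^2 a b) = trace(b)*trace(a b a b a b) - trace(a b a b a)  (reduce the b square) = y*z^3 - x*z^2 - 2*y*z + x
so trace(a b^2 a b^-1 a b) = trace(a b a b^2 a)*trace(b) - trace(a b a b^2 a b)  (eliminate b^-1) = x*y^2*z^2 - x^2*y*z - y^3*z - y*z^3 + x*z^2 + 3*y*z - x
so trace(b^-1 a b^2 a b^-1 a) = trace(a b^2 a b^-1 a)*trace(b) - trace(a b^2 a b^-1 a b)  (eliminate b^-1) = x^2*y^3*z - x^3*y^2 - x*y^4 - 2*x*y^2*z^2 + 2*x^2*y*z + y^3*z + y*z^3 + 3*x*y^2 - x*z^2 - 4*y*z + x
trace(a^-1 b^-1 a b^2 a b^-1) = trace(b^-1 a b^2 a b^-1)*trace(a) - trace(b^-1 a b^2 a b^-1 a)  (eliminate a^-1) = x*y^2*z^2 - 2*x^2*y*z - y^3*z - y*z^3 + x^3 + x*y^2 + x*z^2 + 4*y*z - 3*x
trace(a b^-1 a^-2 b^-1 a b^2) = trace(a^-1 b^-1 a b^2 a b^-1)*trace(a) - trace(a^-1 b^-1 a b^2 a b^-1 a)  (eliminate a^-1) = x^2*y^2*z^2 - 2*x^3*y*z - 2*x*y^3*z - x*y*z^3 + x^4 + 2*x^2*y^2 + x^2*z^2 + y^4 + y^2*z^2 + 4*x*y*z - 4*x^2 - 4*y^2 + 2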